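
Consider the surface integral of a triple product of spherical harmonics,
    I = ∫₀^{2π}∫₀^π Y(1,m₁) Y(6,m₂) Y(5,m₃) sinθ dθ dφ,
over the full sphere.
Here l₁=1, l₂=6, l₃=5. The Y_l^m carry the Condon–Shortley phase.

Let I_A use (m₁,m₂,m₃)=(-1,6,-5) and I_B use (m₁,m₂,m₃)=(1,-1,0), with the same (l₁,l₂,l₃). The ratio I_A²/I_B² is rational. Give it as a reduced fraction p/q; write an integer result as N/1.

l's match ⇒ only the (l;m) 3-j factors differ between A and B.
A: triangle coeff Δ(1,6,5) = 1/858; Σ_t [2,2]: t=2:+1/7257600 = 1/7257600; (3j)²=1/13 [(1 6 5; -1 6 -5)], sign=+1
B: triangle coeff Δ(1,6,5) = 1/858; Σ_t [0,0]: t=0:+1/28800 = 1/28800; (3j)²=7/286 [(1 6 5; 1 -1 0)], sign=-1
I_A²/I_B² = (1/13)/(7/286) = 22/7

22/7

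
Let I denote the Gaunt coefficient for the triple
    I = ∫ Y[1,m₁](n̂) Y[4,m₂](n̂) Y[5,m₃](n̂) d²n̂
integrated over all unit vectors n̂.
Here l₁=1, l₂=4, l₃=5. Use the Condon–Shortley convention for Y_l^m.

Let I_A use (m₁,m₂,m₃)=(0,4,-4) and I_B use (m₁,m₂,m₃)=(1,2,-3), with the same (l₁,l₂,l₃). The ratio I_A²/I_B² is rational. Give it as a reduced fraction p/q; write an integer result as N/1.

Same 1,4,5: normalisation and zero-m 3j drop out of the ratio.
A: Δ: 0! 2! 8! / 11! → 1/495; sum: t=0:+1/40320 = 1/40320; 3j²(1 4 5; 0 4 -4) = Δ·Π!·Σ² = 1/55  (sign -1)
B: Δ: 0! 2! 8! / 11! → 1/495; sum: t=0:+1/2880 = 1/2880; 3j²(1 4 5; 1 2 -3) = Δ·Π!·Σ² = 28/495  (sign +1)
I_A²/I_B² = (1/55)/(28/495) = 9/28

9/28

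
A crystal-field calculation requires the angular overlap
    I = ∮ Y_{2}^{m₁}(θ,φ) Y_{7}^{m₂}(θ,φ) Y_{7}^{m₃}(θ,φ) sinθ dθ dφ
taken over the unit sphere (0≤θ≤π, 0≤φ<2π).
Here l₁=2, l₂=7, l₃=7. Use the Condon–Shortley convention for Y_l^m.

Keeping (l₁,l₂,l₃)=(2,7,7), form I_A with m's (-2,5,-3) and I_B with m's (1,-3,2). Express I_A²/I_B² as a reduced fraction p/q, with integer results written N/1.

792/625

Shared (l₁,l₂,l₃)=(2,7,7): N and (l;000)² cancel in I_A²/I_B².
A: Δ = 2!·2!·12!/17! = 1/185640; Racah Σ t=2..2: t=2:+1/29030400 = 1/29030400; ⇒ 3j(2 7 7; -2 5 -3)² = 99/7735, sgn +1
B: Δ = 2!·2!·12!/17! = 1/185640; Racah Σ t=0..1: t=0:+1/1935360 t=1:−1/4354560 = 1/3483648; ⇒ 3j(2 7 7; 1 -3 2)² = 125/12376, sgn -1
I_A²/I_B² = (99/7735)/(125/12376) = 792/625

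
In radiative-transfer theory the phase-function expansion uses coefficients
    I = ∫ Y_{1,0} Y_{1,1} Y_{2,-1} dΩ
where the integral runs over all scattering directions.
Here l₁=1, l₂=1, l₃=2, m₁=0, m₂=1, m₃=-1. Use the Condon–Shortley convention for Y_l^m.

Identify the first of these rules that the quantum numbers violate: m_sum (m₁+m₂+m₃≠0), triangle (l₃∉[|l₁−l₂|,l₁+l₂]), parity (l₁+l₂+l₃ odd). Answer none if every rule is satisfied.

none

Σmᵢ = 0  ✓
l₃∈[|l₁−l₂|,l₁+l₂]=[0,2], have l₃=2  ✓
Σlᵢ = 4 ⇒ even  ✓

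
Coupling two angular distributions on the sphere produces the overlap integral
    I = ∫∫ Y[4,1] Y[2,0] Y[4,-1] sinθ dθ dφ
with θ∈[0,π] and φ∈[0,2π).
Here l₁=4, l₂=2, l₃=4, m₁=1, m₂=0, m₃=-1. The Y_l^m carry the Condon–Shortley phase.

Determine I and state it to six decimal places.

Checks pass: Σm=0; 10 even; l₃=4∈[2,6].
(2·4+1)(2·2+1)(2·4+1) = 405
Δ: 2! 6! 2! / 11! → 1/13860
sum: t=0:+1/192 t=1:−1/36 t=2:+1/192 = -5/288
3j²(4 2 4; 0 0 0) = Δ·Π!·Σ² = 20/693  (sign -1)
sum: t=0:+1/144 t=1:−1/48 t=2:+1/480 = -17/1440
3j²(4 2 4; 1 0 -1) = Δ·Π!·Σ² = 289/13860  (sign +1)
combine: 4πI² = 405·20/693·289/13860 = 1445/5929
take √, sign -1: I = -0.13926381

-0.139264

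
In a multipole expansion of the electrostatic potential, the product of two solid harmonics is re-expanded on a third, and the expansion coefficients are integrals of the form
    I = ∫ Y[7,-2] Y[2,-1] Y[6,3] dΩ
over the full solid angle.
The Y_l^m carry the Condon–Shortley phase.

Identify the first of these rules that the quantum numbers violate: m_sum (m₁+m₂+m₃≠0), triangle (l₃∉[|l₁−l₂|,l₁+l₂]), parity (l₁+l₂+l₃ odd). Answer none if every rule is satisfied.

parity

azimuthal sum: -2 − 1 + 3 = 0  ✓
5 ≤ 6 ≤ 9 (triangle on l)  ✓
L = 7 + 2 + 6 = 15 (odd)  ✗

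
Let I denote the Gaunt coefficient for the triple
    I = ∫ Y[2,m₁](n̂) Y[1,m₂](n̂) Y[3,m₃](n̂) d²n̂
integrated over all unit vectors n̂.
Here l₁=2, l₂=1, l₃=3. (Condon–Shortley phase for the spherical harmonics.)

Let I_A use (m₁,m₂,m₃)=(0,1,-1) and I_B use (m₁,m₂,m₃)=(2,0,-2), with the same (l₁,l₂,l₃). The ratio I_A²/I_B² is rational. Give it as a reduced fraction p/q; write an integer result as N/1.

6/5

l's match ⇒ only the (l;m) 3-j factors differ between A and B.
A: triangle coeff Δ(2,1,3) = 1/105; Σ_t [0,0]: t=0:+1/8 = 1/8; (3j)²=2/35 [(2 1 3; 0 1 -1)], sign=+1
B: triangle coeff Δ(2,1,3) = 1/105; Σ_t [0,0]: t=0:+1/24 = 1/24; (3j)²=1/21 [(2 1 3; 2 0 -2)], sign=-1
I_A²/I_B² = (2/35)/(1/21) = 6/5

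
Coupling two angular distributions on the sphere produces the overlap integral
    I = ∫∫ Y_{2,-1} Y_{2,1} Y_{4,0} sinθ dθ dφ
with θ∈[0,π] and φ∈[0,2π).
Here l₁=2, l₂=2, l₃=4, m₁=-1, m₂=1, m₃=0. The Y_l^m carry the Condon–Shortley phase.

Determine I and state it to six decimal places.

Rules hold: Σm=0, L=8 even, 0≤4≤4.
N = 5·5·9 = 225
Δ = 0!·4!·4!/9! = 1/630
Racah Σ t=0..0: t=0:+1/16 = 1/16
⇒ 3j(2 2 4; 0 0 0)² = 2/35, sgn +1
Racah Σ t=0..0: t=0:+1/36 = 1/36
⇒ 3j(2 2 4; -1 1 0)² = 8/315, sgn +1
4πI² = N·(3j₀)²·(3jₘ)² = 16/49
I = +1·√(0.326531/4π) = 0.16119702

0.161197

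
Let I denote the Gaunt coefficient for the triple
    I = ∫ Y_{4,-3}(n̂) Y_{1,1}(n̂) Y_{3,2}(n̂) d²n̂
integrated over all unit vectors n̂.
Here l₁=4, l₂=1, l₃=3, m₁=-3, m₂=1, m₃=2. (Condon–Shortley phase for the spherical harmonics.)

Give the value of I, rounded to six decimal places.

-0.282095

Checks pass: Σm=0; 8 even; l₃=3∈[3,5].
(2·4+1)(2·1+1)(2·3+1) = 189
Δ: 2! 6! 0! / 9! → 1/252
sum: t=1:−1/36 = -1/36
3j²(4 1 3; 0 0 0) = Δ·Π!·Σ² = 4/63  (sign +1)
sum: t=2:+1/240 = 1/240
3j²(4 1 3; -3 1 2) = Δ·Π!·Σ² = 1/12  (sign -1)
combine: 4πI² = 189·4/63·1/12 = 1/1
take √, sign -1: I = -0.28209479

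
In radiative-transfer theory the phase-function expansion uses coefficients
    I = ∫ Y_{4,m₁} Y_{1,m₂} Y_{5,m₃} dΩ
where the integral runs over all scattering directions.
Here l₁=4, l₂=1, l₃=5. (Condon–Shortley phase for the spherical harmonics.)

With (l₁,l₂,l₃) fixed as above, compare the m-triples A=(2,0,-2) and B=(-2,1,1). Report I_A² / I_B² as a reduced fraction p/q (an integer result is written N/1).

Shared (l₁,l₂,l₃)=(4,1,5): N and (l;000)² cancel in I_A²/I_B².
A: Δ = 0!·8!·2!/11! = 1/495; Racah Σ t=0..0: t=0:+1/1440 = 1/1440; ⇒ 3j(4 1 5; 2 0 -2)² = 7/165, sgn -1
B: Δ = 0!·8!·2!/11! = 1/495; Racah Σ t=0..0: t=0:+1/2880 = 1/2880; ⇒ 3j(4 1 5; -2 1 1)² = 2/165, sgn +1
I_A²/I_B² = (7/165)/(2/165) = 7/2

7/2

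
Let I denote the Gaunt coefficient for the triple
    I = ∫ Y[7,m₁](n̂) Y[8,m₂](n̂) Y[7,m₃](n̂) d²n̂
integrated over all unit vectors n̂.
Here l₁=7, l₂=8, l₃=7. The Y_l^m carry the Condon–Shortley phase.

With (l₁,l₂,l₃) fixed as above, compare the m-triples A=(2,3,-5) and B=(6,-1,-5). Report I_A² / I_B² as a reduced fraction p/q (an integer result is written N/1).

Shared (l₁,l₂,l₃)=(7,8,7): N and (l;000)² cancel in I_A²/I_B².
A: Δ = 8!·6!·8!/23! = 1/22086194130; Racah Σ t=3..5: t=3:−1/1393459200 t=4:+1/348364800 t=5:−1/746496000 = 17/20901888000; ⇒ 3j(7 8 7; 2 3 -5)² = 34/5681, sgn +1
B: Δ = 8!·6!·8!/23! = 1/22086194130; Racah Σ t=0..1: t=0:+1/24385536000 t=1:−1/5225472000 = -11/73156608000; ⇒ 3j(7 8 7; 6 -1 -5)² = 2904/260015, sgn -1
I_A²/I_B² = (34/5681)/(2904/260015) = 10115/18876

10115/18876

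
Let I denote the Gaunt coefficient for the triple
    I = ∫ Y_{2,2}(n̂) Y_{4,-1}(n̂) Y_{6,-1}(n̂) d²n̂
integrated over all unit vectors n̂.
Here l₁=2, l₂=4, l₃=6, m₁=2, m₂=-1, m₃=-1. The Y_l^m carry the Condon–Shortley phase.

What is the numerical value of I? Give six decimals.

Checks pass: Σm=0; 12 even; l₃=6∈[2,6].
(2·2+1)(2·4+1)(2·6+1) = 585
Δ: 0! 4! 8! / 13! → 1/6435
sum: t=0:+1/2304 = 1/2304
3j²(2 4 6; 0 0 0) = Δ·Π!·Σ² = 5/143  (sign +1)
sum: t=0:+1/17280 = 1/17280
3j²(2 4 6; 2 -1 -1) = Δ·Π!·Σ² = 7/1287  (sign -1)
combine: 4πI² = 585·5/143·7/1287 = 175/1573
take √, sign -1: I = -0.09409136

-0.094091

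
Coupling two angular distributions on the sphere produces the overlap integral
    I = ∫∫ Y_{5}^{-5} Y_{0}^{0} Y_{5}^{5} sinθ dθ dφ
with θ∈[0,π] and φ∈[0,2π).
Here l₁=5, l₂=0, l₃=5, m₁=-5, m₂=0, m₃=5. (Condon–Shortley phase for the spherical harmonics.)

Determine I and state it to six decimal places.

-0.282095

Rules hold: Σm=0, L=10 even, 5≤5≤5.
N = 11·1·11 = 121
Δ = 0!·10!·0!/11! = 1/11
Racah Σ t=0..0: t=0:+1/14400 = 1/14400
⇒ 3j(5 0 5; 0 0 0)² = 1/11, sgn -1
Racah Σ t=0..0: t=0:+1/3628800 = 1/3628800
⇒ 3j(5 0 5; -5 0 5)² = 1/11, sgn +1
4πI² = N·(3j₀)²·(3jₘ)² = 1/1
I = -1·√(1/4π) = -0.28209479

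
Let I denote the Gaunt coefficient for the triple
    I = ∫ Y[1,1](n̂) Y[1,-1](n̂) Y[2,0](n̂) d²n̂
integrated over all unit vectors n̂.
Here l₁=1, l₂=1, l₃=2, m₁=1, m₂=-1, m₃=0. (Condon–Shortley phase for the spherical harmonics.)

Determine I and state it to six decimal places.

0.126157

Rules hold: Σm=0, L=4 even, 0≤2≤2.
N = 3·3·5 = 45
Δ = 0!·2!·2!/5! = 1/30
Racah Σ t=0..0: t=0:+1/1 = 1/1
⇒ 3j(1 1 2; 0 0 0)² = 2/15, sgn +1
Racah Σ t=0..0: t=0:+1/4 = 1/4
⇒ 3j(1 1 2; 1 -1 0)² = 1/30, sgn +1
4πI² = N·(3j₀)²·(3jₘ)² = 1/5
I = +1·√(0.2/4π) = 0.12615663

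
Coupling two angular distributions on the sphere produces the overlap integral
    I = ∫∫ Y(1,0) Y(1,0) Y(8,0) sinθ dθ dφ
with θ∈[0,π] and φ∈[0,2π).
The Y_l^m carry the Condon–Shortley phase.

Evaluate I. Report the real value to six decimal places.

0.000000

triangle: need 0≤l₃≤2, have 8; I=0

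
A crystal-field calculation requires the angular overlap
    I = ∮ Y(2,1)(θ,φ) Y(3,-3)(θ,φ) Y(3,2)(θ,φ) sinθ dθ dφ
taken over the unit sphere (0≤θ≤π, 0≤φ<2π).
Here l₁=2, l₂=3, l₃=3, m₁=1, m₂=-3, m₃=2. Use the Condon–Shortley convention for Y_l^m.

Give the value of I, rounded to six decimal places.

Checks pass: Σm=0; 8 even; l₃=3∈[1,5].
(2·2+1)(2·3+1)(2·3+1) = 245
Δ: 2! 2! 4! / 9! → 1/3780
sum: t=0:+1/24 t=1:−1/4 t=2:+1/24 = -1/6
3j²(2 3 3; 0 0 0) = Δ·Π!·Σ² = 4/105  (sign +1)
sum: t=0:+1/48 = 1/48
3j²(2 3 3; 1 -3 2) = Δ·Π!·Σ² = 5/84  (sign -1)
combine: 4πI² = 245·4/105·5/84 = 5/9
take √, sign -1: I = -0.21026104

-0.210261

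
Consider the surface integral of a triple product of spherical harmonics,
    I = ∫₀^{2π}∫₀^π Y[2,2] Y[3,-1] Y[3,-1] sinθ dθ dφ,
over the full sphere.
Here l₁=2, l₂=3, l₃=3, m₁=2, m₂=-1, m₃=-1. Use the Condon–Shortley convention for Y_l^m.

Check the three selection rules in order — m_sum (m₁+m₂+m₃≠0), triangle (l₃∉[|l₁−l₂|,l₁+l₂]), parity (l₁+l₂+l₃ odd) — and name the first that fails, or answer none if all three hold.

none

Σmᵢ = 0  ✓
l₃∈[|l₁−l₂|,l₁+l₂]=[1,5], have l₃=3  ✓
Σlᵢ = 8 ⇒ even  ✓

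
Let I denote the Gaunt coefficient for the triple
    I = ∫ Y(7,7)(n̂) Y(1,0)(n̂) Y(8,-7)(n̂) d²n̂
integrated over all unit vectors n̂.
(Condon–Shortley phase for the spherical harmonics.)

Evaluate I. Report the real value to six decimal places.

Checks pass: Σm=0; 16 even; l₃=8∈[6,8].
(2·7+1)(2·1+1)(2·8+1) = 765
Δ: 0! 14! 2! / 17! → 1/2040
sum: t=0:+1/25401600 = 1/25401600
3j²(7 1 8; 0 0 0) = Δ·Π!·Σ² = 8/255  (sign +1)
sum: t=0:+1/87178291200 = 1/87178291200
3j²(7 1 8; 7 0 -7) = Δ·Π!·Σ² = 1/136  (sign -1)
combine: 4πI² = 765·8/255·1/136 = 3/17
take √, sign -1: I = -0.11850352

-0.118504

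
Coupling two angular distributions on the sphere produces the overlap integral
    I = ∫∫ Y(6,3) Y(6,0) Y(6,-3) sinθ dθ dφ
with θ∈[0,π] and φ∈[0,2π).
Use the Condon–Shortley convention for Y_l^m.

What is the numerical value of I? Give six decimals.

Rules hold: Σm=0, L=18 even, 0≤6≤12.
N = 13·13·13 = 2197
Δ = 6!·6!·6!/19! = 1/325909584
Racah Σ t=0..6: t=0:+1/373248000 t=1:−1/1728000 t=2:+1/110592 t=3:−1/46656 t=4:+1/110592 t=5:−1/1728000 t=6:+1/373248000 = -7/1555200
⇒ 3j(6 6 6; 0 0 0)² = 400/46189, sgn -1
Racah Σ t=0..3: t=0:+1/18662400 t=1:−1/691200 t=2:+1/276480 t=3:−1/933120 = 43/37324800
⇒ 3j(6 6 6; 3 0 -3)² = 1849/184756, sgn -1
4πI² = N·(3j₀)²·(3jₘ)² = 2403700/12623809
I = +1·√(0.19041/4π) = 0.12309488

0.123095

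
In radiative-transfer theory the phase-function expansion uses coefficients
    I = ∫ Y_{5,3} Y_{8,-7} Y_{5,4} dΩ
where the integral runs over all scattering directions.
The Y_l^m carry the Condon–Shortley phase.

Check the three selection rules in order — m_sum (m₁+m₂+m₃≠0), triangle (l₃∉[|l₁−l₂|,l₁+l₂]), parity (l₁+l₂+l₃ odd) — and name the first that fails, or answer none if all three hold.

azimuthal sum: 3 − 7 + 4 = 0  ✓
3 ≤ 5 ≤ 13 (triangle on l)  ✓
L = 5 + 8 + 5 = 18 (even)  ✓

none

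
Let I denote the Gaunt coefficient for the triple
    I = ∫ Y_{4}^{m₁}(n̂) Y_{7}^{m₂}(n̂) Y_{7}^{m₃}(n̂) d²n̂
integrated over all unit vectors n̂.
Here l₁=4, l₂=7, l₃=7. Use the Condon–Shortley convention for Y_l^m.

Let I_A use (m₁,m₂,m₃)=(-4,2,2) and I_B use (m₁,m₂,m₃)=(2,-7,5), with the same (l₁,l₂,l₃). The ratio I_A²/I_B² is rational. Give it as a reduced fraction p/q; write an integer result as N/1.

Shared (l₁,l₂,l₃)=(4,7,7): N and (l;000)² cancel in I_A²/I_B².
A: Δ = 4!·4!·10!/19! = 1/58198140; Racah Σ t=4..4: t=4:+1/8294400 = 1/8294400; ⇒ 3j(4 7 7; -4 2 2)² = 882/46189, sgn -1
B: Δ = 4!·4!·10!/19! = 1/58198140; Racah Σ t=0..0: t=0:+1/348364800 = 1/348364800; ⇒ 3j(4 7 7; 2 -7 5)² = 11/646, sgn +1
I_A²/I_B² = (882/46189)/(11/646) = 1764/1573

1764/1573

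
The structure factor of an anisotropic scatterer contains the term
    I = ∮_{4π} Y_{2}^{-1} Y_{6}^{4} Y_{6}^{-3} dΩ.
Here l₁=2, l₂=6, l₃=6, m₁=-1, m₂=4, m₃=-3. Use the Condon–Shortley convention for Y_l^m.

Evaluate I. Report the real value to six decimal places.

0.179515

m-sum 0 ✓  L=14 even ✓  4≤6≤8 ✓
Π(2lᵢ+1) = 5×13×13 = 845
triangle coeff Δ(2,6,6) = 1/90090
Σ_t [0,2]: t=0:+1/69120 t=1:−1/14400 t=2:+1/69120 = -7/172800
(3j)²=14/715 [(2 6 6; 0 0 0)], sign=-1
Σ_t [1,2]: t=1:−1/725760 t=2:+1/161280 = 1/207360
(3j)²=7/286 [(2 6 6; -1 4 -3)], sign=-1
⇒ 4πI² = 49/121
I = (+1)√(49/121/(4π)) = 0.17951487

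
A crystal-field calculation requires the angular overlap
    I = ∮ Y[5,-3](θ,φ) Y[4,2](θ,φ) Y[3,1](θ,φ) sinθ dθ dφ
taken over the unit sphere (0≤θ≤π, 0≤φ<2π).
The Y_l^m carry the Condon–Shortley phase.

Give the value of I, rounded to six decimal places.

Checks pass: Σm=0; 12 even; l₃=3∈[1,9].
(2·5+1)(2·4+1)(2·3+1) = 693
Δ: 6! 4! 2! / 13! → 1/180180
sum: t=2:+1/576 t=3:−1/144 t=4:+1/576 = -1/288
3j²(5 4 3; 0 0 0) = Δ·Π!·Σ² = 20/1001  (sign +1)
sum: t=4:+1/2304 t=5:−1/720 t=6:+1/5760 = -1/1280
3j²(5 4 3; -3 2 1) = Δ·Π!·Σ² = 27/1430  (sign -1)
combine: 4πI² = 693·20/1001·27/1430 = 486/1859
take √, sign -1: I = -0.14423595

-0.144236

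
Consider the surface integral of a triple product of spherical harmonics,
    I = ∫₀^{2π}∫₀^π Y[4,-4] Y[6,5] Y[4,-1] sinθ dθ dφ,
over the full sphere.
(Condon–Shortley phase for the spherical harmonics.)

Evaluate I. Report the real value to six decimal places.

m-sum 0 ✓  L=14 even ✓  2≤4≤10 ✓
Π(2lᵢ+1) = 9×13×9 = 1053
triangle coeff Δ(4,6,4) = 1/1261260
Σ_t [2,4]: t=2:+1/4608 t=3:−1/1296 t=4:+1/4608 = -7/20736
(3j)²=20/1287 [(4 6 4; 0 0 0)], sign=-1
Σ_t [6,6]: t=6:+1/172800 = 1/172800
(3j)²=2/65 [(4 6 4; -4 5 -1)], sign=-1
⇒ 4πI² = 72/143
I = (+1)√(72/143/(4π)) = 0.20016738

0.200167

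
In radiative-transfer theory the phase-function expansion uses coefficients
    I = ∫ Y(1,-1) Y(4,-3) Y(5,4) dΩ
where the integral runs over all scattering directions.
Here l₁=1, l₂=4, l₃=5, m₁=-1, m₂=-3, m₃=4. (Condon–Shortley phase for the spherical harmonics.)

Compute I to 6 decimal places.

Rules hold: Σm=0, L=10 even, 3≤5≤5.
N = 3·9·11 = 297
Δ = 0!·2!·8!/11! = 1/495
Racah Σ t=0..0: t=0:+1/576 = 1/576
⇒ 3j(1 4 5; 0 0 0)² = 5/99, sgn -1
Racah Σ t=0..0: t=0:+1/10080 = 1/10080
⇒ 3j(1 4 5; -1 -3 4)² = 4/55, sgn -1
4πI² = N·(3j₀)²·(3jₘ)² = 12/11
I = +1·√(1.09091/4π) = 0.29463840

0.294638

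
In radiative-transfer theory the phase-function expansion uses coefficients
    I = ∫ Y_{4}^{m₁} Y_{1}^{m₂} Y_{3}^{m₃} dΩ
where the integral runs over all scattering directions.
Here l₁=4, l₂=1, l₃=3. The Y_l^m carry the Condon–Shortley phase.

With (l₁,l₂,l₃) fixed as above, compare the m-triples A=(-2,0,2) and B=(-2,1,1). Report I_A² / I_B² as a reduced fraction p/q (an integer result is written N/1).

l's match ⇒ only the (l;m) 3-j factors differ between A and B.
A: triangle coeff Δ(4,1,3) = 1/252; Σ_t [1,1]: t=1:−1/120 = -1/120; (3j)²=1/21 [(4 1 3; -2 0 2)], sign=+1
B: triangle coeff Δ(4,1,3) = 1/252; Σ_t [2,2]: t=2:+1/96 = 1/96; (3j)²=5/84 [(4 1 3; -2 1 1)], sign=+1
I_A²/I_B² = (1/21)/(5/84) = 4/5

4/5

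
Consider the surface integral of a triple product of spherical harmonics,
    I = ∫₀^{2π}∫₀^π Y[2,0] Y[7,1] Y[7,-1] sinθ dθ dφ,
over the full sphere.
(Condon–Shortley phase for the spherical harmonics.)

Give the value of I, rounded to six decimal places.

-0.151274

m-sum 0 ✓  L=16 even ✓  5≤7≤9 ✓
Π(2lᵢ+1) = 5×15×15 = 1125
triangle coeff Δ(2,7,7) = 1/185640
Σ_t [0,2]: t=0:+1/2419200 t=1:−1/518400 t=2:+1/2419200 = -1/907200
(3j)²=56/3315 [(2 7 7; 0 0 0)], sign=+1
Σ_t [0,2]: t=0:+1/3870720 t=1:−1/604800 t=2:+1/2073600 = -53/58060800
(3j)²=2809/185640 [(2 7 7; 0 1 -1)], sign=-1
⇒ 4πI² = 14045/48841
I = (-1)√(14045/48841/(4π)) = -0.15127378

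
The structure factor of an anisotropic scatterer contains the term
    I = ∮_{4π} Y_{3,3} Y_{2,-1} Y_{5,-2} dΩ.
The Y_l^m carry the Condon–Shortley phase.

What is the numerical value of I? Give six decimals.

0.063396

m-sum 0 ✓  L=10 even ✓  1≤5≤5 ✓
Π(2lᵢ+1) = 7×5×11 = 385
triangle coeff Δ(3,2,5) = 1/2310
Σ_t [0,0]: t=0:+1/144 = 1/144
(3j)²=10/231 [(3 2 5; 0 0 0)], sign=-1
Σ_t [0,0]: t=0:+1/4320 = 1/4320
(3j)²=1/330 [(3 2 5; 3 -1 -2)], sign=-1
⇒ 4πI² = 5/99
I = (+1)√(5/99/(4π)) = 0.06339609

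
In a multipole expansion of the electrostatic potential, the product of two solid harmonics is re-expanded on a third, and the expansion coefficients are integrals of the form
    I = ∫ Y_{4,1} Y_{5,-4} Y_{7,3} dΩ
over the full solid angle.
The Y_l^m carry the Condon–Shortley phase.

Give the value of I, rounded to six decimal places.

Rules hold: Σm=0, L=16 even, 1≤7≤9.
N = 9·11·15 = 1485
Δ = 2!·6!·8!/17! = 1/6126120
Racah Σ t=0..2: t=0:+1/69120 t=1:−1/20736 t=2:+1/69120 = -1/51840
⇒ 3j(4 5 7; 0 0 0)² = 280/21879, sgn +1
Racah Σ t=0..1: t=0:+1/362880 t=1:−1/1935360 = 13/5806080
⇒ 3j(4 5 7; 1 -4 3)² = 195/10472, sgn +1
4πI² = N·(3j₀)²·(3jₘ)² = 1125/3179
I = +1·√(0.353885/4π) = 0.16781318

0.167813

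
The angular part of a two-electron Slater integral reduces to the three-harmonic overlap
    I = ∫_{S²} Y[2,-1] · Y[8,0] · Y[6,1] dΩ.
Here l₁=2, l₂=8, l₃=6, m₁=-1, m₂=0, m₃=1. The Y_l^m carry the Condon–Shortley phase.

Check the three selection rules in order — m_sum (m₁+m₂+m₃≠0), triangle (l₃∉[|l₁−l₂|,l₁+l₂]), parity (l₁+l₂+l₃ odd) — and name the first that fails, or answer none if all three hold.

none

azimuthal sum: -1 + 0 + 1 = 0  ✓
6 ≤ 6 ≤ 10 (triangle on l)  ✓
L = 2 + 8 + 6 = 16 (even)  ✓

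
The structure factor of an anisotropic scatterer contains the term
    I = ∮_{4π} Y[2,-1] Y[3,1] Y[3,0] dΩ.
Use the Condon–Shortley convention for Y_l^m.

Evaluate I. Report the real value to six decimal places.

-0.059471

Checks pass: Σm=0; 8 even; l₃=3∈[1,5].
(2·2+1)(2·3+1)(2·3+1) = 245
Δ: 2! 2! 4! / 9! → 1/3780
sum: t=0:+1/24 t=1:−1/4 t=2:+1/24 = -1/6
3j²(2 3 3; 0 0 0) = Δ·Π!·Σ² = 4/105  (sign +1)
sum: t=1:−1/12 t=2:+1/8 = 1/24
3j²(2 3 3; -1 1 0) = Δ·Π!·Σ² = 1/210  (sign -1)
combine: 4πI² = 245·4/105·1/210 = 2/45
take √, sign -1: I = -0.05947080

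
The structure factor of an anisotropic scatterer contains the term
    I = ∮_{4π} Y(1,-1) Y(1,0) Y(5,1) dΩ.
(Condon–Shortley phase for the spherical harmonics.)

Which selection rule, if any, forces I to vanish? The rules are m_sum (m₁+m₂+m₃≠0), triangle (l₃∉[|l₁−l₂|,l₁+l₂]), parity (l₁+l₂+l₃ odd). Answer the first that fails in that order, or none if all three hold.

triangle

azimuthal sum: -1 + 0 + 1 = 0  ✓
0 ≤ 5 ≤ 2 (triangle on l)  ✗
L = 1 + 1 + 5 = 7 (odd)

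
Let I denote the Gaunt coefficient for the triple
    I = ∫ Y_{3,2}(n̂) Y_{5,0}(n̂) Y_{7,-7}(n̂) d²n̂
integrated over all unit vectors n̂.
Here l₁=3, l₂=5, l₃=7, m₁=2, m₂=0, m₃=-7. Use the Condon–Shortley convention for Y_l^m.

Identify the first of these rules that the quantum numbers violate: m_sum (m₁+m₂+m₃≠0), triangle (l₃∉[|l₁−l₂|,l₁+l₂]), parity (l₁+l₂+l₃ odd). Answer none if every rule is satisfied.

m_sum

m₁+m₂+m₃ = 2 + 0 − 7 = -5  ✗
triangle: |3−5|=2 ≤ l₃=7 ≤ 3+5=8
parity: l₁+l₂+l₃ = 15 is odd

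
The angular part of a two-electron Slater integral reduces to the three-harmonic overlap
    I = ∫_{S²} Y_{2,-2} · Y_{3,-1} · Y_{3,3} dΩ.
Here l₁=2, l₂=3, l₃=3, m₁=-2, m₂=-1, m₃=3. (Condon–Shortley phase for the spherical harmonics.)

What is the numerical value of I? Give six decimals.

0.132981

Rules hold: Σm=0, L=8 even, 1≤3≤5.
N = 5·7·7 = 245
Δ = 2!·2!·4!/9! = 1/3780
Racah Σ t=0..2: t=0:+1/24 t=1:−1/4 t=2:+1/24 = -1/6
⇒ 3j(2 3 3; 0 0 0)² = 4/105, sgn +1
Racah Σ t=2..2: t=2:+1/96 = 1/96
⇒ 3j(2 3 3; -2 -1 3)² = 1/42, sgn +1
4πI² = N·(3j₀)²·(3jₘ)² = 2/9
I = +1·√(0.222222/4π) = 0.13298076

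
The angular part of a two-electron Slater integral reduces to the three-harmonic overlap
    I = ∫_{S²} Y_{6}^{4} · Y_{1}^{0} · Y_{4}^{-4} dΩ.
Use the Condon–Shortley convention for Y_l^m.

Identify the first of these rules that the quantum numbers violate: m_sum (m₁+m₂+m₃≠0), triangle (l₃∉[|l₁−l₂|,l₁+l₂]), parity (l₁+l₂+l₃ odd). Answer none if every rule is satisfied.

triangle

m₁+m₂+m₃ = 4 + 0 − 4 = 0  ✓
triangle: |6−1|=5 ≤ l₃=4 ≤ 6+1=7  ✗
parity: l₁+l₂+l₃ = 11 is odd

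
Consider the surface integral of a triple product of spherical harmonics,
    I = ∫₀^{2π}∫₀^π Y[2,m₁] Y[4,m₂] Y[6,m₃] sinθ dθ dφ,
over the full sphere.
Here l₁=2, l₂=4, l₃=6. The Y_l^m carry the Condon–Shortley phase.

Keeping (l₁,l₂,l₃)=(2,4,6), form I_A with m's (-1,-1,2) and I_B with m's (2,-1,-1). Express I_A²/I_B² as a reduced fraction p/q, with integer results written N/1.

Same 2,4,6: normalisation and zero-m 3j drop out of the ratio.
A: Δ: 0! 4! 8! / 13! → 1/6435; sum: t=0:+1/4320 = 1/4320; 3j²(2 4 6; -1 -1 2) = Δ·Π!·Σ² = 224/6435  (sign +1)
B: Δ: 0! 4! 8! / 13! → 1/6435; sum: t=0:+1/17280 = 1/17280; 3j²(2 4 6; 2 -1 -1) = Δ·Π!·Σ² = 7/1287  (sign -1)
I_A²/I_B² = (224/6435)/(7/1287) = 32/5

32/5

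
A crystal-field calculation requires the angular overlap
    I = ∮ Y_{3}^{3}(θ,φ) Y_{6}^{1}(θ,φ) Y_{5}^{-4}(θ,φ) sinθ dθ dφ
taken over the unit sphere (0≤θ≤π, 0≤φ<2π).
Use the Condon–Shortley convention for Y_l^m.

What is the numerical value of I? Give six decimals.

m-sum 0 ✓  L=14 even ✓  3≤5≤9 ✓
Π(2lᵢ+1) = 7×13×11 = 1001
triangle coeff Δ(3,6,5) = 1/675675
Σ_t [1,3]: t=1:−1/8640 t=2:+1/2304 t=3:−1/8640 = 7/34560
(3j)²=7/429 [(3 6 5; 0 0 0)], sign=-1
Σ_t [0,0]: t=0:+1/241920 = 1/241920
(3j)²=4/1001 [(3 6 5; 3 1 -4)], sign=-1
⇒ 4πI² = 28/429
I = (+1)√(28/429/(4π)) = 0.07206849

0.072068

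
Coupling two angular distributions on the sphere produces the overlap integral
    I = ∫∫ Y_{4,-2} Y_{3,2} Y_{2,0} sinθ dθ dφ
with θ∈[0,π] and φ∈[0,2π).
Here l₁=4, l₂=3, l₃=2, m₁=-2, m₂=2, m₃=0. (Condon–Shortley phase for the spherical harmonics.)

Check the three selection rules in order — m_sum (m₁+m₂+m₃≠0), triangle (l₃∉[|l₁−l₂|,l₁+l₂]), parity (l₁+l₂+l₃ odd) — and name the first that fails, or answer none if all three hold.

Σmᵢ = 0  ✓
l₃∈[|l₁−l₂|,l₁+l₂]=[1,7], have l₃=2  ✓
Σlᵢ = 9 ⇒ odd  ✗

parity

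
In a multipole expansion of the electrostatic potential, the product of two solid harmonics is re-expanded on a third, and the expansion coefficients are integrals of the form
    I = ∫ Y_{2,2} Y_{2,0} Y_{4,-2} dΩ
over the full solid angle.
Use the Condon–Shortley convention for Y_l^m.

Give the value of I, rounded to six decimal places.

0.156078

Rules hold: Σm=0, L=8 even, 0≤4≤4.
N = 5·5·9 = 225
Δ = 0!·4!·4!/9! = 1/630
Racah Σ t=0..0: t=0:+1/16 = 1/16
⇒ 3j(2 2 4; 0 0 0)² = 2/35, sgn +1
Racah Σ t=0..0: t=0:+1/96 = 1/96
⇒ 3j(2 2 4; 2 0 -2)² = 1/42, sgn +1
4πI² = N·(3j₀)²·(3jₘ)² = 15/49
I = +1·√(0.306122/4π) = 0.15607835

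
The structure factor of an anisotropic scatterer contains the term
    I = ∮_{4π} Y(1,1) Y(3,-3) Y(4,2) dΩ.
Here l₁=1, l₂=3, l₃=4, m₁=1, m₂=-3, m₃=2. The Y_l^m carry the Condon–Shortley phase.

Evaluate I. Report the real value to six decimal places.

Rules hold: Σm=0, L=8 even, 2≤4≤4.
N = 3·7·9 = 189
Δ = 0!·2!·6!/9! = 1/252
Racah Σ t=0..0: t=0:+1/36 = 1/36
⇒ 3j(1 3 4; 0 0 0)² = 4/63, sgn +1
Racah Σ t=0..0: t=0:+1/1440 = 1/1440
⇒ 3j(1 3 4; 1 -3 2)² = 1/252, sgn +1
4πI² = N·(3j₀)²·(3jₘ)² = 1/21
I = +1·√(0.047619/4π) = 0.06155813

0.061558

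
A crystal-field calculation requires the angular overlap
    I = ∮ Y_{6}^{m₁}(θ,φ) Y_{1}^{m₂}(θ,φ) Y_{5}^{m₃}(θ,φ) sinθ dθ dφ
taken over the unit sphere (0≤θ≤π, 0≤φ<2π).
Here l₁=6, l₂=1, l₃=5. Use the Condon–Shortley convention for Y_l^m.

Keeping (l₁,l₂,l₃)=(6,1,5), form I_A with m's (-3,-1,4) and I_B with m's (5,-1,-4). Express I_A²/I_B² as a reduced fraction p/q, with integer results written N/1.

3/55

Same 6,1,5: normalisation and zero-m 3j drop out of the ratio.
A: Δ: 2! 10! 0! / 13! → 1/858; sum: t=0:+1/725760 = 1/725760; 3j²(6 1 5; -3 -1 4) = Δ·Π!·Σ² = 1/286  (sign -1)
B: Δ: 2! 10! 0! / 13! → 1/858; sum: t=0:+1/725760 = 1/725760; 3j²(6 1 5; 5 -1 -4) = Δ·Π!·Σ² = 5/78  (sign -1)
I_A²/I_B² = (1/286)/(5/78) = 3/55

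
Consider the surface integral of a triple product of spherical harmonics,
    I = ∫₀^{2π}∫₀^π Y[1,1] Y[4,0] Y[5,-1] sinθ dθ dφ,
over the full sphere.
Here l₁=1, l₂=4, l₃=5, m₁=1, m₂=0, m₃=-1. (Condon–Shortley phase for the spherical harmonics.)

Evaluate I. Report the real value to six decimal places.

Rules hold: Σm=0, L=10 even, 3≤5≤5.
N = 3·9·11 = 297
Δ = 0!·2!·8!/11! = 1/495
Racah Σ t=0..0: t=0:+1/576 = 1/576
⇒ 3j(1 4 5; 0 0 0)² = 5/99, sgn -1
Racah Σ t=0..0: t=0:+1/1152 = 1/1152
⇒ 3j(1 4 5; 1 0 -1)² = 1/33, sgn +1
4πI² = N·(3j₀)²·(3jₘ)² = 5/11
I = -1·√(0.454545/4π) = -0.19018827

-0.190188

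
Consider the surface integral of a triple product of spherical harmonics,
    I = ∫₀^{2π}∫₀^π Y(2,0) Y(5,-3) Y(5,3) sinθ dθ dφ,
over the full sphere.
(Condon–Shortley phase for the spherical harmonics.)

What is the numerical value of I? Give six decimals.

-0.016174

Checks pass: Σm=0; 12 even; l₃=5∈[3,7].
(2·2+1)(2·5+1)(2·5+1) = 605
Δ: 2! 2! 8! / 13! → 1/38610
sum: t=0:+1/2880 t=1:−1/576 t=2:+1/2880 = -1/960
3j²(2 5 5; 0 0 0) = Δ·Π!·Σ² = 10/429  (sign +1)
sum: t=0:+1/5760 t=1:−1/5040 t=2:+1/161280 = -1/53760
3j²(2 5 5; 0 -3 3) = Δ·Π!·Σ² = 1/4290  (sign -1)
combine: 4πI² = 605·10/429·1/4290 = 5/1521
take √, sign -1: I = -0.01617393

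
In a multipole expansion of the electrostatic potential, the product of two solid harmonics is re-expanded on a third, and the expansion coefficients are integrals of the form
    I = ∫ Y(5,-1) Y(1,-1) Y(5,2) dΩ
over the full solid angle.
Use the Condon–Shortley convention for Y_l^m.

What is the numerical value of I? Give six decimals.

l₁+l₂+l₃=11 is odd: 3j(l;000)=0 ⇒ I=0

0.000000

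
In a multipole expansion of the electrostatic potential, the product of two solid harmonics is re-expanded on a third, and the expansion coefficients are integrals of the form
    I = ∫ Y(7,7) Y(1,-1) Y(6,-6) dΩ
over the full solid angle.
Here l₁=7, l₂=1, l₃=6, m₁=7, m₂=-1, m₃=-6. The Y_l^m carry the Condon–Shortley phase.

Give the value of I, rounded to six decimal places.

Rules hold: Σm=0, L=14 even, 6≤6≤8.
N = 15·3·13 = 585
Δ = 2!·12!·0!/15! = 1/1365
Racah Σ t=1..1: t=1:−1/518400 = -1/518400
⇒ 3j(7 1 6; 0 0 0)² = 7/195, sgn -1
Racah Σ t=0..0: t=0:+1/958003200 = 1/958003200
⇒ 3j(7 1 6; 7 -1 -6)² = 1/15, sgn +1
4πI² = N·(3j₀)²·(3jₘ)² = 7/5
I = -1·√(1.4/4π) = -0.33377906

-0.333779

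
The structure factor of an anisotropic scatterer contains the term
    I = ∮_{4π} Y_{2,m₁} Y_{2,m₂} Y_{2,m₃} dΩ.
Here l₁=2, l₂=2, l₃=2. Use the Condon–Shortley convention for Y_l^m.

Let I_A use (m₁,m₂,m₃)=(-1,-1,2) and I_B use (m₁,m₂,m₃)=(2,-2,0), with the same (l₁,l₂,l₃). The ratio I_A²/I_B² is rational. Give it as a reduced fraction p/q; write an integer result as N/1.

3/2

Shared (l₁,l₂,l₃)=(2,2,2): N and (l;000)² cancel in I_A²/I_B².
A: Δ = 2!·2!·2!/7! = 1/630; Racah Σ t=1..1: t=1:−1/4 = -1/4; ⇒ 3j(2 2 2; -1 -1 2)² = 3/35, sgn -1
B: Δ = 2!·2!·2!/7! = 1/630; Racah Σ t=0..0: t=0:+1/8 = 1/8; ⇒ 3j(2 2 2; 2 -2 0)² = 2/35, sgn +1
I_A²/I_B² = (3/35)/(2/35) = 3/2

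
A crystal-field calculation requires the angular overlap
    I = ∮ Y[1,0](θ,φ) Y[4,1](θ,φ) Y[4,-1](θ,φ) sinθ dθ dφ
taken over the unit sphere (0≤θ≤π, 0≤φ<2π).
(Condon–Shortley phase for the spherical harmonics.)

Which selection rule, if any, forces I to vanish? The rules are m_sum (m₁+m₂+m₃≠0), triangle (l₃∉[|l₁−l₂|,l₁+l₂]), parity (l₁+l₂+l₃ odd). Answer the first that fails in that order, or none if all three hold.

parity

m₁+m₂+m₃ = 0 + 1 − 1 = 0  ✓
triangle: |1−4|=3 ≤ l₃=4 ≤ 1+4=5  ✓
parity: l₁+l₂+l₃ = 9 is odd  ✗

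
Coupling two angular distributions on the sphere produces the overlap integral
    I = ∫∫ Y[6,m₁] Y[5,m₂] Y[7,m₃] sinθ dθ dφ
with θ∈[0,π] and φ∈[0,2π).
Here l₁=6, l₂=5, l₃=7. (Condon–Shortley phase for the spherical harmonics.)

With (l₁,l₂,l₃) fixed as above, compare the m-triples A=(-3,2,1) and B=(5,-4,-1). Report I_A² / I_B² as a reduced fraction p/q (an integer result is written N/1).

Same 6,5,7: normalisation and zero-m 3j drop out of the ratio.
A: Δ: 4! 8! 6! / 19! → 1/174594420; sum: t=1:−1/174182400 t=2:+1/2419200 t=3:−1/414720 t=4:+1/622080 = -23/58060800; 3j²(6 5 7; -3 2 1) = Δ·Π!·Σ² = 1587/923780  (sign -1)
B: Δ: 4! 8! 6! / 19! → 1/174594420; sum: t=0:+1/14515200 t=1:−1/174182400 = 11/174182400; 3j²(6 5 7; 5 -4 -1) = Δ·Π!·Σ² = 121/12597  (sign +1)
I_A²/I_B² = (1587/923780)/(121/12597) = 4761/26620

4761/26620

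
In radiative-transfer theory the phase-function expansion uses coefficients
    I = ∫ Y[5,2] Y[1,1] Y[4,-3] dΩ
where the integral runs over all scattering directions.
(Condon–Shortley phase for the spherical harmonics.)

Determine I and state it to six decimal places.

Rules hold: Σm=0, L=10 even, 4≤4≤6.
N = 11·3·9 = 297
Δ = 2!·8!·0!/11! = 1/495
Racah Σ t=1..1: t=1:−1/576 = -1/576
⇒ 3j(5 1 4; 0 0 0)² = 5/99, sgn -1
Racah Σ t=2..2: t=2:+1/10080 = 1/10080
⇒ 3j(5 1 4; 2 1 -3)² = 1/165, sgn -1
4πI² = N·(3j₀)²·(3jₘ)² = 1/11
I = +1·√(0.0909091/4π) = 0.08505478

0.085055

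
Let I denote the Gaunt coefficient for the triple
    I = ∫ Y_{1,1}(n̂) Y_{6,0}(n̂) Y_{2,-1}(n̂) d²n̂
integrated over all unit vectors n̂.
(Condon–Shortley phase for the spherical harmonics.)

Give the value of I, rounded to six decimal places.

|1−6|≤2≤1+6 violated ⇒ I = 0

0.000000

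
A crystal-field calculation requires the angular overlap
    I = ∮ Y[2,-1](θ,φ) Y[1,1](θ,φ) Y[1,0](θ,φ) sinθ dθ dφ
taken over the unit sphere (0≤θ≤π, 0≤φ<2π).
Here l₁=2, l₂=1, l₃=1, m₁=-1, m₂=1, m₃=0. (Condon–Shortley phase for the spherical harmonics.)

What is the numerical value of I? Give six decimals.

m-sum 0 ✓  L=4 even ✓  1≤1≤3 ✓
Π(2lᵢ+1) = 5×3×3 = 45
triangle coeff Δ(2,1,1) = 1/30
Σ_t [1,1]: t=1:−1/1 = -1/1
(3j)²=2/15 [(2 1 1; 0 0 0)], sign=+1
Σ_t [2,2]: t=2:+1/2 = 1/2
(3j)²=1/10 [(2 1 1; -1 1 0)], sign=-1
⇒ 4πI² = 3/5
I = (-1)√(3/5/(4π)) = -0.21850969

-0.218510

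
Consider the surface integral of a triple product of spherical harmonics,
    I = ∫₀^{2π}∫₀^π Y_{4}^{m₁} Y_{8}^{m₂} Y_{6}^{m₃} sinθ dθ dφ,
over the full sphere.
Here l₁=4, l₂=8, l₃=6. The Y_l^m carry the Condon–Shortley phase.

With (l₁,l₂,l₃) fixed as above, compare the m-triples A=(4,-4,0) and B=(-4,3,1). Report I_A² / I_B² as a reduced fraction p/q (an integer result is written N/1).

Same 4,8,6: normalisation and zero-m 3j drop out of the ratio.
A: Δ: 6! 2! 10! / 19! → 1/23279256; sum: t=0:+1/24883200 = 1/24883200; 3j²(4 8 6; 4 -4 0) = Δ·Π!·Σ² = 70/4199  (sign +1)
B: Δ: 6! 2! 10! / 19! → 1/23279256; sum: t=6:+1/20736000 = 1/20736000; 3j²(4 8 6; -4 3 1) = Δ·Π!·Σ² = 49/4199  (sign -1)
I_A²/I_B² = (70/4199)/(49/4199) = 10/7

10/7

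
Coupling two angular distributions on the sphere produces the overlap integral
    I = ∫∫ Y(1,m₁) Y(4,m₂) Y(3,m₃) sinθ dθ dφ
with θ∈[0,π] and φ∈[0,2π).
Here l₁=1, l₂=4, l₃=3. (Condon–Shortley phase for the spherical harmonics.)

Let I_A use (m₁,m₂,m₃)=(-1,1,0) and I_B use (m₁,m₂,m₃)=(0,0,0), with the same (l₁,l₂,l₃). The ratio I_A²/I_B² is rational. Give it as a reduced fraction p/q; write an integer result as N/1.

Same 1,4,3: normalisation and zero-m 3j drop out of the ratio.
A: Δ: 2! 0! 6! / 9! → 1/252; sum: t=2:+1/72 = 1/72; 3j²(1 4 3; -1 1 0) = Δ·Π!·Σ² = 5/126  (sign -1)
B: Δ: 2! 0! 6! / 9! → 1/252; sum: t=1:−1/36 = -1/36; 3j²(1 4 3; 0 0 0) = Δ·Π!·Σ² = 4/63  (sign +1)
I_A²/I_B² = (5/126)/(4/63) = 5/8

5/8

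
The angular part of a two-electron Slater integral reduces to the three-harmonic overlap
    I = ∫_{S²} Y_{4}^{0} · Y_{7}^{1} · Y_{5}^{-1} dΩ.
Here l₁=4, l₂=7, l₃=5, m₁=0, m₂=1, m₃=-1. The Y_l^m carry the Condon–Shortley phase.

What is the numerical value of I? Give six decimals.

-0.112008

Checks pass: Σm=0; 16 even; l₃=5∈[3,11].
(2·4+1)(2·7+1)(2·5+1) = 1485
Δ: 6! 2! 8! / 17! → 1/6126120
sum: t=2:+1/69120 t=3:−1/20736 t=4:+1/69120 = -1/51840
3j²(4 7 5; 0 0 0) = Δ·Π!·Σ² = 280/21879  (sign +1)
sum: t=2:+1/138240 t=3:−1/25920 t=4:+1/55296 = -11/829440
3j²(4 7 5; 0 1 -1) = Δ·Π!·Σ² = 11/1326  (sign -1)
combine: 4πI² = 1485·280/21879·11/1326 = 7700/48841
take √, sign -1: I = -0.11200777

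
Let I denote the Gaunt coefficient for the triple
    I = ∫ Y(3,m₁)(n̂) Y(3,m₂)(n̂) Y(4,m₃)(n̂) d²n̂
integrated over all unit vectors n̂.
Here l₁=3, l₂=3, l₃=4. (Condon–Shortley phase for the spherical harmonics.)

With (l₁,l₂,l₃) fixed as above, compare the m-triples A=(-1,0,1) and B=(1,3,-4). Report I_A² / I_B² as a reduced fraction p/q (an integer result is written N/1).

5/14

Shared (l₁,l₂,l₃)=(3,3,4): N and (l;000)² cancel in I_A²/I_B².
A: Δ = 2!·4!·4!/11! = 1/34650; Racah Σ t=0..2: t=0:+1/288 t=1:−1/24 t=2:+1/48 = -5/288; ⇒ 3j(3 3 4; -1 0 1)² = 5/462, sgn +1
B: Δ = 2!·4!·4!/11! = 1/34650; Racah Σ t=2..2: t=2:+1/1152 = 1/1152; ⇒ 3j(3 3 4; 1 3 -4)² = 1/33, sgn +1
I_A²/I_B² = (5/462)/(1/33) = 5/14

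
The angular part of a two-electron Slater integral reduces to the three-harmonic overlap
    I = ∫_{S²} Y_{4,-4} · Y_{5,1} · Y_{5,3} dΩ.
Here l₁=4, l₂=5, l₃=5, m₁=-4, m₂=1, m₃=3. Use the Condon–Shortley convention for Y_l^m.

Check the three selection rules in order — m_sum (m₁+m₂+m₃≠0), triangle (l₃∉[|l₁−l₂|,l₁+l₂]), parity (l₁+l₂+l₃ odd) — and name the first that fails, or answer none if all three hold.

none

m₁+m₂+m₃ = -4 + 1 + 3 = 0  ✓
triangle: |4−5|=1 ≤ l₃=5 ≤ 4+5=9  ✓
parity: l₁+l₂+l₃ = 14 is even  ✓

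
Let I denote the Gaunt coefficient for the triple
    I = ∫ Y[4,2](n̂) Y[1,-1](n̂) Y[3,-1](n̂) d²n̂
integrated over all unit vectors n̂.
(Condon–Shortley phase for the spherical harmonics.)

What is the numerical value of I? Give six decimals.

Rules hold: Σm=0, L=8 even, 3≤3≤5.
N = 9·3·7 = 189
Δ = 2!·6!·0!/9! = 1/252
Racah Σ t=1..1: t=1:−1/36 = -1/36
⇒ 3j(4 1 3; 0 0 0)² = 4/63, sgn +1
Racah Σ t=0..0: t=0:+1/96 = 1/96
⇒ 3j(4 1 3; 2 -1 -1)² = 5/84, sgn +1
4πI² = N·(3j₀)²·(3jₘ)² = 5/7
I = +1·√(0.714286/4π) = 0.23841361

0.238414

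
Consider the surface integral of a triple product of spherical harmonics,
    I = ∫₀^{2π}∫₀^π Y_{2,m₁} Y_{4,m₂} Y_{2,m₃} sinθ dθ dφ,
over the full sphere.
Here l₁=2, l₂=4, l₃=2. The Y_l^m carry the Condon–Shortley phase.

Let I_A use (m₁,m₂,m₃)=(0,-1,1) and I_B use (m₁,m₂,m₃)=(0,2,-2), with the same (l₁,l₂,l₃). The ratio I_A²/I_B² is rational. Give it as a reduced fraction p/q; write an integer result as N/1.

Same 2,4,2: normalisation and zero-m 3j drop out of the ratio.
A: Δ: 4! 0! 4! / 9! → 1/630; sum: t=2:+1/24 = 1/24; 3j²(2 4 2; 0 -1 1) = Δ·Π!·Σ² = 1/21  (sign -1)
B: Δ: 4! 0! 4! / 9! → 1/630; sum: t=2:+1/96 = 1/96; 3j²(2 4 2; 0 2 -2) = Δ·Π!·Σ² = 1/42  (sign +1)
I_A²/I_B² = (1/21)/(1/42) = 2/1

2/1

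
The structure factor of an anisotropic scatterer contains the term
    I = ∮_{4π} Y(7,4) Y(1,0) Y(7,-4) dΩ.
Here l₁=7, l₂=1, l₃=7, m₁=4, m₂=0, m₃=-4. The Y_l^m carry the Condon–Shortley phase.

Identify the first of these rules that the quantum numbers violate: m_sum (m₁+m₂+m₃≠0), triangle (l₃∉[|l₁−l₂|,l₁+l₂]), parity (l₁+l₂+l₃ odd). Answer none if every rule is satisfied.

parity

Σmᵢ = 0  ✓
l₃∈[|l₁−l₂|,l₁+l₂]=[6,8], have l₃=7  ✓
Σlᵢ = 15 ⇒ odd  ✗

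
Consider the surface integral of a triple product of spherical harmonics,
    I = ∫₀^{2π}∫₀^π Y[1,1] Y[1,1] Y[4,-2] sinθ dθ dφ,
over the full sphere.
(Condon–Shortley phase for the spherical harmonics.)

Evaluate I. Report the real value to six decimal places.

0.000000

triangle: need 0≤l₃≤2, have 4; I=0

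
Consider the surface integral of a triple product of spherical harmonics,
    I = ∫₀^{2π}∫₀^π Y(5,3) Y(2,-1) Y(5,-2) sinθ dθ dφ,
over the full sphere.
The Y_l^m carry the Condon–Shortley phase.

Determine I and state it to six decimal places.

-0.161739

Checks pass: Σm=0; 12 even; l₃=5∈[3,7].
(2·5+1)(2·2+1)(2·5+1) = 605
Δ: 2! 8! 2! / 13! → 1/38610
sum: t=0:+1/2880 t=1:−1/576 t=2:+1/2880 = -1/960
3j²(5 2 5; 0 0 0) = Δ·Π!·Σ² = 10/429  (sign +1)
sum: t=0:+1/2880 t=1:−1/10080 = 1/4032
3j²(5 2 5; 3 -1 -2) = Δ·Π!·Σ² = 10/429  (sign -1)
combine: 4πI² = 605·10/429·10/429 = 500/1521
take √, sign -1: I = -0.16173926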